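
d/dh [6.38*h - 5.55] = 6.38000000000000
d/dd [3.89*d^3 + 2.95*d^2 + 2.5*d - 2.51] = 11.67*d^2 + 5.9*d + 2.5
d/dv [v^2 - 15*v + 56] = 2*v - 15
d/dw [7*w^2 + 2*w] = 14*w + 2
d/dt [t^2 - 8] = 2*t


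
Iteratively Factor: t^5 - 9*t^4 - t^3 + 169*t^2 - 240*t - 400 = (t - 5)*(t^4 - 4*t^3 - 21*t^2 + 64*t + 80) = (t - 5)*(t + 1)*(t^3 - 5*t^2 - 16*t + 80) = (t - 5)*(t + 1)*(t + 4)*(t^2 - 9*t + 20) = (t - 5)*(t - 4)*(t + 1)*(t + 4)*(t - 5)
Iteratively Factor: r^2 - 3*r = (r)*(r - 3)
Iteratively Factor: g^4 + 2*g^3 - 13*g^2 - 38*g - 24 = (g - 4)*(g^3 + 6*g^2 + 11*g + 6) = (g - 4)*(g + 1)*(g^2 + 5*g + 6) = (g - 4)*(g + 1)*(g + 3)*(g + 2)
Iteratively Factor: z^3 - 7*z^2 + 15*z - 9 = (z - 1)*(z^2 - 6*z + 9) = (z - 3)*(z - 1)*(z - 3)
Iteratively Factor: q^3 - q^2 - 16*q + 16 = (q - 4)*(q^2 + 3*q - 4) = (q - 4)*(q - 1)*(q + 4)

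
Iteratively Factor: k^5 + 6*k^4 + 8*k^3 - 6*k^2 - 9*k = (k - 1)*(k^4 + 7*k^3 + 15*k^2 + 9*k) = (k - 1)*(k + 3)*(k^3 + 4*k^2 + 3*k) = (k - 1)*(k + 3)^2*(k^2 + k) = k*(k - 1)*(k + 3)^2*(k + 1)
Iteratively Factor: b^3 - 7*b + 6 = (b - 2)*(b^2 + 2*b - 3) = (b - 2)*(b - 1)*(b + 3)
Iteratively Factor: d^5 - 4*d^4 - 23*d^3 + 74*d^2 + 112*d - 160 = (d + 4)*(d^4 - 8*d^3 + 9*d^2 + 38*d - 40) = (d - 1)*(d + 4)*(d^3 - 7*d^2 + 2*d + 40) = (d - 1)*(d + 2)*(d + 4)*(d^2 - 9*d + 20) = (d - 5)*(d - 1)*(d + 2)*(d + 4)*(d - 4)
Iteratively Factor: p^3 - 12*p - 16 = (p + 2)*(p^2 - 2*p - 8) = (p - 4)*(p + 2)*(p + 2)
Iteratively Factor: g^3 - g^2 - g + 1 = (g + 1)*(g^2 - 2*g + 1) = (g - 1)*(g + 1)*(g - 1)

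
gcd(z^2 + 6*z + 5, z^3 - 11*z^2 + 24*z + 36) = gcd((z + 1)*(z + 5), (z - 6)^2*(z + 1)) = z + 1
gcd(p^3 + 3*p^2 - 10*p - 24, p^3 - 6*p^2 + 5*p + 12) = p - 3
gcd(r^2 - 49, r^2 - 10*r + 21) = r - 7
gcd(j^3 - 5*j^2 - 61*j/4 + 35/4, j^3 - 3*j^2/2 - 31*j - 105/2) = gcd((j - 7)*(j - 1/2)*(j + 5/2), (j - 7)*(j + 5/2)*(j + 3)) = j^2 - 9*j/2 - 35/2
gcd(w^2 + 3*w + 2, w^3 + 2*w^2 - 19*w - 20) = w + 1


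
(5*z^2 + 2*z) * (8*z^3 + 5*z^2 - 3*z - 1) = 40*z^5 + 41*z^4 - 5*z^3 - 11*z^2 - 2*z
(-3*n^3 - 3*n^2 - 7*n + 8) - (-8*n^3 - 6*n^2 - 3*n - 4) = 5*n^3 + 3*n^2 - 4*n + 12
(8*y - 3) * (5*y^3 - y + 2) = 40*y^4 - 15*y^3 - 8*y^2 + 19*y - 6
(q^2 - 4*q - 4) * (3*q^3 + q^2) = 3*q^5 - 11*q^4 - 16*q^3 - 4*q^2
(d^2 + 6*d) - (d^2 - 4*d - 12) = 10*d + 12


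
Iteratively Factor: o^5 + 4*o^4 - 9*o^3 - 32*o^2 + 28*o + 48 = (o + 3)*(o^4 + o^3 - 12*o^2 + 4*o + 16) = (o - 2)*(o + 3)*(o^3 + 3*o^2 - 6*o - 8) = (o - 2)^2*(o + 3)*(o^2 + 5*o + 4) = (o - 2)^2*(o + 1)*(o + 3)*(o + 4)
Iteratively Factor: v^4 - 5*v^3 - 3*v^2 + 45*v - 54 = (v + 3)*(v^3 - 8*v^2 + 21*v - 18) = (v - 2)*(v + 3)*(v^2 - 6*v + 9) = (v - 3)*(v - 2)*(v + 3)*(v - 3)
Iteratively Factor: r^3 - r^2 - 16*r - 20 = (r + 2)*(r^2 - 3*r - 10) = (r + 2)^2*(r - 5)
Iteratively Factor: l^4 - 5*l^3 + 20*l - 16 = (l + 2)*(l^3 - 7*l^2 + 14*l - 8) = (l - 4)*(l + 2)*(l^2 - 3*l + 2) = (l - 4)*(l - 1)*(l + 2)*(l - 2)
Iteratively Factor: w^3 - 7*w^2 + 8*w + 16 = (w + 1)*(w^2 - 8*w + 16) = (w - 4)*(w + 1)*(w - 4)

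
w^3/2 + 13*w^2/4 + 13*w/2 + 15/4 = (w/2 + 1/2)*(w + 5/2)*(w + 3)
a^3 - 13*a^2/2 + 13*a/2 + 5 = (a - 5)*(a - 2)*(a + 1/2)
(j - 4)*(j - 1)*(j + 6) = j^3 + j^2 - 26*j + 24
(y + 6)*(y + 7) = y^2 + 13*y + 42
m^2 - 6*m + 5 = (m - 5)*(m - 1)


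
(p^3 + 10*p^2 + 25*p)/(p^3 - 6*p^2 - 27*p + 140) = p*(p + 5)/(p^2 - 11*p + 28)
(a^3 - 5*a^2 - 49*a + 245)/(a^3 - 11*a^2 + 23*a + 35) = (a + 7)/(a + 1)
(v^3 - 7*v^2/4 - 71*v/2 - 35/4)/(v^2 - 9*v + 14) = (4*v^2 + 21*v + 5)/(4*(v - 2))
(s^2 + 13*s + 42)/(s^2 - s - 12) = (s^2 + 13*s + 42)/(s^2 - s - 12)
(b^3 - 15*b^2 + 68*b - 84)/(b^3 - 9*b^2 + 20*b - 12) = (b - 7)/(b - 1)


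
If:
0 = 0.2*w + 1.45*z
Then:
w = -7.25*z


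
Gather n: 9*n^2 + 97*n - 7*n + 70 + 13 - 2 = 9*n^2 + 90*n + 81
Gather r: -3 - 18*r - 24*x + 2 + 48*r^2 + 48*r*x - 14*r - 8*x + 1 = 48*r^2 + r*(48*x - 32) - 32*x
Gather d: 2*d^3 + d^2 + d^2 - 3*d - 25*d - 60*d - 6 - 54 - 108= 2*d^3 + 2*d^2 - 88*d - 168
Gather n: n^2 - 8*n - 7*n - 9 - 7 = n^2 - 15*n - 16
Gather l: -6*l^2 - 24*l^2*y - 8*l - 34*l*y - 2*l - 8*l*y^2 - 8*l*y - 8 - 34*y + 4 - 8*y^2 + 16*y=l^2*(-24*y - 6) + l*(-8*y^2 - 42*y - 10) - 8*y^2 - 18*y - 4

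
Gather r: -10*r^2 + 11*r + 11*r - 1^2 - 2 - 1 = -10*r^2 + 22*r - 4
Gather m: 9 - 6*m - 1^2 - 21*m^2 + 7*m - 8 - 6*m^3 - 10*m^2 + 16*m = -6*m^3 - 31*m^2 + 17*m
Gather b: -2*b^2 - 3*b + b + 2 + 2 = -2*b^2 - 2*b + 4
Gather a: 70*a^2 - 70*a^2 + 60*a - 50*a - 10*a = 0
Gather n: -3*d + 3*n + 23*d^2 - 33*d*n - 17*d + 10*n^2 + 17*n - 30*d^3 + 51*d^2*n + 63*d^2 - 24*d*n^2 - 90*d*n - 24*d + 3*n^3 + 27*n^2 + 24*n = -30*d^3 + 86*d^2 - 44*d + 3*n^3 + n^2*(37 - 24*d) + n*(51*d^2 - 123*d + 44)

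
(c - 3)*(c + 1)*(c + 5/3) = c^3 - c^2/3 - 19*c/3 - 5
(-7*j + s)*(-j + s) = 7*j^2 - 8*j*s + s^2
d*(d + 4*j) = d^2 + 4*d*j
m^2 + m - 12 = (m - 3)*(m + 4)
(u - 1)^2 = u^2 - 2*u + 1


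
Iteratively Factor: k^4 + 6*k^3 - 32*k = (k)*(k^3 + 6*k^2 - 32) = k*(k + 4)*(k^2 + 2*k - 8) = k*(k - 2)*(k + 4)*(k + 4)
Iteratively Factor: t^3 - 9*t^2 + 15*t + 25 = (t - 5)*(t^2 - 4*t - 5) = (t - 5)*(t + 1)*(t - 5)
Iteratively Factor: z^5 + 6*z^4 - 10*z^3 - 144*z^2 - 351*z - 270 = (z - 5)*(z^4 + 11*z^3 + 45*z^2 + 81*z + 54) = (z - 5)*(z + 3)*(z^3 + 8*z^2 + 21*z + 18) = (z - 5)*(z + 3)^2*(z^2 + 5*z + 6) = (z - 5)*(z + 3)^3*(z + 2)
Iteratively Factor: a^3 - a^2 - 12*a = (a)*(a^2 - a - 12) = a*(a - 4)*(a + 3)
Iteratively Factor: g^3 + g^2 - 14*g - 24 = (g + 3)*(g^2 - 2*g - 8) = (g + 2)*(g + 3)*(g - 4)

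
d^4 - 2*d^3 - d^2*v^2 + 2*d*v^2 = d*(d - 2)*(d - v)*(d + v)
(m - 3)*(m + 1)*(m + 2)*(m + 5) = m^4 + 5*m^3 - 7*m^2 - 41*m - 30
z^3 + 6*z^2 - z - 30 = (z - 2)*(z + 3)*(z + 5)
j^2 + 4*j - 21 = (j - 3)*(j + 7)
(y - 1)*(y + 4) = y^2 + 3*y - 4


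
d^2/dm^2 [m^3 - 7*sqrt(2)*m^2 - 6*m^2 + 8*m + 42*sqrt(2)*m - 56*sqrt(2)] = 6*m - 14*sqrt(2) - 12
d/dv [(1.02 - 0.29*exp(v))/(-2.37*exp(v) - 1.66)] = 2.8988*exp(v)/(2.37*exp(v) + 1.66)^2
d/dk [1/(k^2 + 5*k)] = (-2*k - 5)/(k^2*(k + 5)^2)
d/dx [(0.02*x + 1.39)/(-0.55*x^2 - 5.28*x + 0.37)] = (0.011*x^2 + 1.529*x + 7.3466)/(0.3025*x^4 + 5.808*x^3 + 27.4714*x^2 - 3.9072*x + 0.1369)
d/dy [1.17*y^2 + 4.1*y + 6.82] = 2.34*y + 4.1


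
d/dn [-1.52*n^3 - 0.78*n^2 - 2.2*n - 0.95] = -4.56*n^2 - 1.56*n - 2.2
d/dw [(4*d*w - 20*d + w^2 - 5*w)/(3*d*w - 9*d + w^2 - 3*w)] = (-(3*d + 2*w - 3)*(4*d*w - 20*d + w^2 - 5*w) + (4*d + 2*w - 5)*(3*d*w - 9*d + w^2 - 3*w))/(3*d*w - 9*d + w^2 - 3*w)^2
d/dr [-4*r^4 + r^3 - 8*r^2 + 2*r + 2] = -16*r^3 + 3*r^2 - 16*r + 2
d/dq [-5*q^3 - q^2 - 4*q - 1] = -15*q^2 - 2*q - 4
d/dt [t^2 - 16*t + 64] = 2*t - 16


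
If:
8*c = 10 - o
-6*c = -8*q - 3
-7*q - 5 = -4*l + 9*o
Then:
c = 4*q/3 + 1/2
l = 59/4 - 89*q/4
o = 6 - 32*q/3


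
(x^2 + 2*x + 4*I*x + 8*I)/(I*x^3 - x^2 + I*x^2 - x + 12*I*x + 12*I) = I*(-x - 2)/(x^2 + x*(1 - 3*I) - 3*I)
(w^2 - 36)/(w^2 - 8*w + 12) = (w + 6)/(w - 2)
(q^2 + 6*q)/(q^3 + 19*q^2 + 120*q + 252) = q/(q^2 + 13*q + 42)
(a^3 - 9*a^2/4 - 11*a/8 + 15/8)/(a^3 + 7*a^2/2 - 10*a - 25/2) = (a - 3/4)/(a + 5)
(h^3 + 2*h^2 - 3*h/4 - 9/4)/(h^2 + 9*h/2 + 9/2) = (2*h^2 + h - 3)/(2*(h + 3))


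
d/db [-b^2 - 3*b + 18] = -2*b - 3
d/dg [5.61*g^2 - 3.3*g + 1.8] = 11.22*g - 3.3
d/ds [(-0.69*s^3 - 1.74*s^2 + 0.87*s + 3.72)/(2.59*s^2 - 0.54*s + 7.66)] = (-1.7871*s^4 + 0.7452*s^3 - 17.1699*s^2 - 45.9264*s + 8.673)/(6.7081*s^4 - 2.7972*s^3 + 39.9704*s^2 - 8.2728*s + 58.6756)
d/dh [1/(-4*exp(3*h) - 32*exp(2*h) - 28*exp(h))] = (3*exp(2*h) + 16*exp(h) + 7)*exp(-h)/(4*(exp(2*h) + 8*exp(h) + 7)^2)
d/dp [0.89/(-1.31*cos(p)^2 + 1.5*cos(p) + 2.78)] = (1.335 - 2.3318*cos(p))*sin(p)/(-1.31*cos(p)^2 + 1.5*cos(p) + 2.78)^2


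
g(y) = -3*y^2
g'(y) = -6*y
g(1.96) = -11.52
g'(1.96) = -11.76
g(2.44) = -17.86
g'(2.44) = -14.64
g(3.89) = -45.40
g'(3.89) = -23.34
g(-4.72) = -66.84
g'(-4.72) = 28.32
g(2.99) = -26.82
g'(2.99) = -17.94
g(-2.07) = -12.85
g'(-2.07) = 12.42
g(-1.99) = -11.88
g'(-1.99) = 11.94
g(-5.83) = -101.97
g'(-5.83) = 34.98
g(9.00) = -243.00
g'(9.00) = -54.00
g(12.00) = -432.00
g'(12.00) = -72.00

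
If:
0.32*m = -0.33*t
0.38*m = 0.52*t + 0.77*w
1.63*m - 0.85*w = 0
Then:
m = 0.00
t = 0.00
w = 0.00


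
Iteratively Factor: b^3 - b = (b - 1)*(b^2 + b) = (b - 1)*(b + 1)*(b)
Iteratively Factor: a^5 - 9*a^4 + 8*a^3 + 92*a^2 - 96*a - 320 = (a - 4)*(a^4 - 5*a^3 - 12*a^2 + 44*a + 80) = (a - 4)*(a + 2)*(a^3 - 7*a^2 + 2*a + 40) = (a - 5)*(a - 4)*(a + 2)*(a^2 - 2*a - 8) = (a - 5)*(a - 4)*(a + 2)^2*(a - 4)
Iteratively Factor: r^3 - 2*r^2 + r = (r - 1)*(r^2 - r) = (r - 1)^2*(r)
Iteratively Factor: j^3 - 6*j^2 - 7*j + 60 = (j + 3)*(j^2 - 9*j + 20) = (j - 5)*(j + 3)*(j - 4)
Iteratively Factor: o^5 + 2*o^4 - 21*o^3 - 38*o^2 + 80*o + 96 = (o - 4)*(o^4 + 6*o^3 + 3*o^2 - 26*o - 24) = (o - 4)*(o + 3)*(o^3 + 3*o^2 - 6*o - 8) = (o - 4)*(o - 2)*(o + 3)*(o^2 + 5*o + 4) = (o - 4)*(o - 2)*(o + 1)*(o + 3)*(o + 4)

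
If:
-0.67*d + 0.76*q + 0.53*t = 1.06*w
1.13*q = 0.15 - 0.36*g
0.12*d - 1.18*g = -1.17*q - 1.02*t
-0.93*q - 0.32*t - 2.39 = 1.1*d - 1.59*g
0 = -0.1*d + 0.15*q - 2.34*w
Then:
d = 4.32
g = 5.04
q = -1.47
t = 7.01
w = -0.28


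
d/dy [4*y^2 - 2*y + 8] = 8*y - 2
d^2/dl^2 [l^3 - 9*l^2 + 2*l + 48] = 6*l - 18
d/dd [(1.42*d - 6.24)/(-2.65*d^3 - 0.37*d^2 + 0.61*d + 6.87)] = (7.526*d^3 - 49.0826*d^2 - 4.6176*d + 13.5618)/(7.0225*d^6 + 1.961*d^5 - 3.0961*d^4 - 36.8624*d^3 - 4.7117*d^2 + 8.3814*d + 47.1969)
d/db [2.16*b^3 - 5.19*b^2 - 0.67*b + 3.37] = 6.48*b^2 - 10.38*b - 0.67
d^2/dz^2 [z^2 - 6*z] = 2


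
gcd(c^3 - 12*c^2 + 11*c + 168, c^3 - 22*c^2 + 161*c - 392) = c^2 - 15*c + 56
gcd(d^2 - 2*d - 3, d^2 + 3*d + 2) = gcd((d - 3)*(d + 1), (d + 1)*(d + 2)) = d + 1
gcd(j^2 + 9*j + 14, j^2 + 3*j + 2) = j + 2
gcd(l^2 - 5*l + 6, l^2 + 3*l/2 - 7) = l - 2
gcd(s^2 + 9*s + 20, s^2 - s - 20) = s + 4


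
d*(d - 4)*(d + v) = d^3 + d^2*v - 4*d^2 - 4*d*v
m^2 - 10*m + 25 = (m - 5)^2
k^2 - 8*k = k*(k - 8)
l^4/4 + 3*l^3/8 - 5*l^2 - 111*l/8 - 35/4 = (l/4 + 1/2)*(l - 5)*(l + 1)*(l + 7/2)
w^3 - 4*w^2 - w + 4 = (w - 4)*(w - 1)*(w + 1)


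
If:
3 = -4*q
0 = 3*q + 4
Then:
No Solution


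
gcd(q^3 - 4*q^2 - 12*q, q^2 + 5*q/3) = q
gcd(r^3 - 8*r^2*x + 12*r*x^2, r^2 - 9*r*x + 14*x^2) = -r + 2*x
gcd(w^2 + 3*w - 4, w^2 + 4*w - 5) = w - 1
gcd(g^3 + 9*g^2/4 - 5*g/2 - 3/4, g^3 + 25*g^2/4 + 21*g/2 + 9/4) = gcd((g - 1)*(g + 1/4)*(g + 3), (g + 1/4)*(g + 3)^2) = g^2 + 13*g/4 + 3/4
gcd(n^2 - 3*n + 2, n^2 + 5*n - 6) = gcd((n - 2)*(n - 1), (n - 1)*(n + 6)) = n - 1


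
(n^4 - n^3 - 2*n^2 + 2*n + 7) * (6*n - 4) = 6*n^5 - 10*n^4 - 8*n^3 + 20*n^2 + 34*n - 28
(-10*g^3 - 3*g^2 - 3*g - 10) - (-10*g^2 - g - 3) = -10*g^3 + 7*g^2 - 2*g - 7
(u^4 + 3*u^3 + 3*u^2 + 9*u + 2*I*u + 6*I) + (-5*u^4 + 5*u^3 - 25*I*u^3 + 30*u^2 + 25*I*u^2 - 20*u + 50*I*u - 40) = -4*u^4 + 8*u^3 - 25*I*u^3 + 33*u^2 + 25*I*u^2 - 11*u + 52*I*u - 40 + 6*I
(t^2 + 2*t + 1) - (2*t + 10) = t^2 - 9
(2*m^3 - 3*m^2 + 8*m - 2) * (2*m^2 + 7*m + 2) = 4*m^5 + 8*m^4 - m^3 + 46*m^2 + 2*m - 4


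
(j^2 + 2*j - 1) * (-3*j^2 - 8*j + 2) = -3*j^4 - 14*j^3 - 11*j^2 + 12*j - 2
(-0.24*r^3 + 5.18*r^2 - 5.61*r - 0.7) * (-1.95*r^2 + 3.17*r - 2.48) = 0.468*r^5 - 10.8618*r^4 + 27.9553*r^3 - 29.2651*r^2 + 11.6938*r + 1.736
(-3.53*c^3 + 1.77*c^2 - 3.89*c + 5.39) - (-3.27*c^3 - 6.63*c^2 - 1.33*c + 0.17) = -0.26*c^3 + 8.4*c^2 - 2.56*c + 5.22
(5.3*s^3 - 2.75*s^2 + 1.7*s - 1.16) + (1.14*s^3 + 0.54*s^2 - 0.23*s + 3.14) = 6.44*s^3 - 2.21*s^2 + 1.47*s + 1.98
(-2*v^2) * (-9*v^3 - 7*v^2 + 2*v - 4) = 18*v^5 + 14*v^4 - 4*v^3 + 8*v^2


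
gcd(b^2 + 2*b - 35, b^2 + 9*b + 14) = b + 7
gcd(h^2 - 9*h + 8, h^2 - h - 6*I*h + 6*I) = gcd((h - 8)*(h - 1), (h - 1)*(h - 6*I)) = h - 1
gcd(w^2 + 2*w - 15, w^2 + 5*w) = w + 5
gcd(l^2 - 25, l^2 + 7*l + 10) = l + 5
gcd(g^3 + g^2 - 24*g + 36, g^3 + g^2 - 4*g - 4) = g - 2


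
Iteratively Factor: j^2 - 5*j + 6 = (j - 2)*(j - 3)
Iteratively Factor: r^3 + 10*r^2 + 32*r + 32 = (r + 2)*(r^2 + 8*r + 16) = (r + 2)*(r + 4)*(r + 4)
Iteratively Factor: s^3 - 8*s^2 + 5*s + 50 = (s - 5)*(s^2 - 3*s - 10) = (s - 5)^2*(s + 2)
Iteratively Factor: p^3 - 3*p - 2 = (p + 1)*(p^2 - p - 2) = (p + 1)^2*(p - 2)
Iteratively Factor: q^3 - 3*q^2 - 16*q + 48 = (q - 3)*(q^2 - 16) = (q - 4)*(q - 3)*(q + 4)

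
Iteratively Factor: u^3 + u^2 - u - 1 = (u + 1)*(u^2 - 1) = (u - 1)*(u + 1)*(u + 1)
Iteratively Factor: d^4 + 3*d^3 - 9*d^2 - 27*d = (d + 3)*(d^3 - 9*d) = d*(d + 3)*(d^2 - 9) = d*(d + 3)^2*(d - 3)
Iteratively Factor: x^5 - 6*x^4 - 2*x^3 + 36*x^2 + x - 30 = (x + 1)*(x^4 - 7*x^3 + 5*x^2 + 31*x - 30) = (x - 1)*(x + 1)*(x^3 - 6*x^2 - x + 30) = (x - 3)*(x - 1)*(x + 1)*(x^2 - 3*x - 10) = (x - 5)*(x - 3)*(x - 1)*(x + 1)*(x + 2)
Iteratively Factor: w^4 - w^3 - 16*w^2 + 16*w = (w - 4)*(w^3 + 3*w^2 - 4*w) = (w - 4)*(w + 4)*(w^2 - w) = w*(w - 4)*(w + 4)*(w - 1)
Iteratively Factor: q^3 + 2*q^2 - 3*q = (q)*(q^2 + 2*q - 3) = q*(q - 1)*(q + 3)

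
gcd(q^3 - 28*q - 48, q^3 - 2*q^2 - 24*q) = q^2 - 2*q - 24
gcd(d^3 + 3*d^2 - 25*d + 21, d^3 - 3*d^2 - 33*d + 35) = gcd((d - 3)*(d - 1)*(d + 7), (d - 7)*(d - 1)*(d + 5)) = d - 1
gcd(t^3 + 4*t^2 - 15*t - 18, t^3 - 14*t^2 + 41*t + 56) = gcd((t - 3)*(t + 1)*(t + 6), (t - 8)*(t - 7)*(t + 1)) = t + 1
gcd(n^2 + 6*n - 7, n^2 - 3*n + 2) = n - 1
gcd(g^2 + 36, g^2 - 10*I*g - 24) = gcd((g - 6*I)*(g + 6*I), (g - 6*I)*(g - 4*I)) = g - 6*I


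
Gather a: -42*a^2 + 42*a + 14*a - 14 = -42*a^2 + 56*a - 14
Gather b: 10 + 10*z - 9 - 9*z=z + 1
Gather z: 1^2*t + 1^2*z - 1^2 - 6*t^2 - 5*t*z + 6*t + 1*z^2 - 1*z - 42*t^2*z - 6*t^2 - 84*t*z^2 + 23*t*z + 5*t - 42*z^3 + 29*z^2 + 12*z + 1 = -12*t^2 + 12*t - 42*z^3 + z^2*(30 - 84*t) + z*(-42*t^2 + 18*t + 12)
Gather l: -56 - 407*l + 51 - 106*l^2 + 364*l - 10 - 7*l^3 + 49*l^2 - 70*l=-7*l^3 - 57*l^2 - 113*l - 15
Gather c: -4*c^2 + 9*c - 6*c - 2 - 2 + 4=-4*c^2 + 3*c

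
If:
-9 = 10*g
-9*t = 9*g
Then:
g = -9/10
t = 9/10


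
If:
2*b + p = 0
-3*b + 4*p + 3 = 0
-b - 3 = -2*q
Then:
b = 3/11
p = -6/11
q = 18/11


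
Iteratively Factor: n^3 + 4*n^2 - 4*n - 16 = (n - 2)*(n^2 + 6*n + 8) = (n - 2)*(n + 2)*(n + 4)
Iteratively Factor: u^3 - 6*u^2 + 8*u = (u - 4)*(u^2 - 2*u) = (u - 4)*(u - 2)*(u)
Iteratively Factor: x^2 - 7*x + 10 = (x - 2)*(x - 5)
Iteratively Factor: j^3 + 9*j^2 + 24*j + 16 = (j + 4)*(j^2 + 5*j + 4) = (j + 1)*(j + 4)*(j + 4)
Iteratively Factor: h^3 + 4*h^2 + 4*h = (h + 2)*(h^2 + 2*h) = (h + 2)^2*(h)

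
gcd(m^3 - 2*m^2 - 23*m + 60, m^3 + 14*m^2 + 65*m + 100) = m + 5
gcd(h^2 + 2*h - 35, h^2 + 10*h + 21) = h + 7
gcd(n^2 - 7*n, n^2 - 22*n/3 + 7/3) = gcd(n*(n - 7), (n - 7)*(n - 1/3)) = n - 7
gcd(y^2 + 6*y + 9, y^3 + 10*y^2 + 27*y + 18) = y + 3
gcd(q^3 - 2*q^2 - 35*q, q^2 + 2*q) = q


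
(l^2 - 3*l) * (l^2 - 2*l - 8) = l^4 - 5*l^3 - 2*l^2 + 24*l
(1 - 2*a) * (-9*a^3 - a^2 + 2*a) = 18*a^4 - 7*a^3 - 5*a^2 + 2*a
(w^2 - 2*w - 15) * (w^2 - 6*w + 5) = w^4 - 8*w^3 + 2*w^2 + 80*w - 75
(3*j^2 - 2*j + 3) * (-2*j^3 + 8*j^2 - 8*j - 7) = -6*j^5 + 28*j^4 - 46*j^3 + 19*j^2 - 10*j - 21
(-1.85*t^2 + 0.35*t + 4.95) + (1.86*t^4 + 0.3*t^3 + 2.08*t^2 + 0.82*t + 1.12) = 1.86*t^4 + 0.3*t^3 + 0.23*t^2 + 1.17*t + 6.07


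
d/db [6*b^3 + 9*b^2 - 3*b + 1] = 18*b^2 + 18*b - 3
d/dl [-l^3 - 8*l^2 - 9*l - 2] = -3*l^2 - 16*l - 9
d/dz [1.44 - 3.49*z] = -3.49000000000000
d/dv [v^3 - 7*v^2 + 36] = v*(3*v - 14)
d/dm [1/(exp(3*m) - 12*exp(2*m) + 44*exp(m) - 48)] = (-3*exp(2*m) + 24*exp(m) - 44)*exp(m)/(exp(3*m) - 12*exp(2*m) + 44*exp(m) - 48)^2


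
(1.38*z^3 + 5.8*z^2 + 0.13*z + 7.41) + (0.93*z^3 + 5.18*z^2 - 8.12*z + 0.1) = 2.31*z^3 + 10.98*z^2 - 7.99*z + 7.51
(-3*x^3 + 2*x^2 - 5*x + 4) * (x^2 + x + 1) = -3*x^5 - x^4 - 6*x^3 + x^2 - x + 4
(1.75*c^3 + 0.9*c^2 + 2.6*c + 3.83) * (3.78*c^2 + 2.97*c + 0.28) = 6.615*c^5 + 8.5995*c^4 + 12.991*c^3 + 22.4514*c^2 + 12.1031*c + 1.0724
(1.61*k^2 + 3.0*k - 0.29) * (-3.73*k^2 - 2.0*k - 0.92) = -6.0053*k^4 - 14.41*k^3 - 6.3995*k^2 - 2.18*k + 0.2668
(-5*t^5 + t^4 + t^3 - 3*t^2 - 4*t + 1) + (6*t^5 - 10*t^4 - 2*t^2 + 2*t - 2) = t^5 - 9*t^4 + t^3 - 5*t^2 - 2*t - 1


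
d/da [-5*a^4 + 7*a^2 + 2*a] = -20*a^3 + 14*a + 2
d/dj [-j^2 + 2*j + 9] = 2 - 2*j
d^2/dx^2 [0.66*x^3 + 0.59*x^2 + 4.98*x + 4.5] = 3.96*x + 1.18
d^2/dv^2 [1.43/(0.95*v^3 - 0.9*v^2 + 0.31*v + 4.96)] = ((2.574 - 8.151*v)*(0.95*v^3 - 0.9*v^2 + 0.31*v + 4.96) + 1.43*(2.85*v^2 - 1.8*v + 0.31)*(5.7*v^2 - 3.6*v + 0.62))/(0.95*v^3 - 0.9*v^2 + 0.31*v + 4.96)^3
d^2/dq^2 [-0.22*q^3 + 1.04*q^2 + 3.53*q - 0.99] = 2.08 - 1.32*q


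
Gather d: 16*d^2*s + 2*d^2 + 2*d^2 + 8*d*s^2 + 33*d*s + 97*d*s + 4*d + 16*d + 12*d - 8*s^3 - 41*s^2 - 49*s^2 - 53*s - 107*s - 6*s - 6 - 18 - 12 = d^2*(16*s + 4) + d*(8*s^2 + 130*s + 32) - 8*s^3 - 90*s^2 - 166*s - 36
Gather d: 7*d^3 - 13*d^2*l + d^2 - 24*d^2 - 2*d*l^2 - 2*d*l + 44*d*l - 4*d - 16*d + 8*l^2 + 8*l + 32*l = 7*d^3 + d^2*(-13*l - 23) + d*(-2*l^2 + 42*l - 20) + 8*l^2 + 40*l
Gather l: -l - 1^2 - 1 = -l - 2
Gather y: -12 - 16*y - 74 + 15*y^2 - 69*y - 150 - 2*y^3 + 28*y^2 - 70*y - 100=-2*y^3 + 43*y^2 - 155*y - 336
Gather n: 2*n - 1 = 2*n - 1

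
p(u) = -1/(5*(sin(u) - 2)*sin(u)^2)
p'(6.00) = 8.20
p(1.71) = 0.20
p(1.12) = 0.22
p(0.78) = 0.31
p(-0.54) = 0.30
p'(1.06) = -0.16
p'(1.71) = 0.03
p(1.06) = 0.23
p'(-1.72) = -0.02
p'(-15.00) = -0.47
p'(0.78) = -0.46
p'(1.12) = -0.13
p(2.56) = 0.46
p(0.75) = 0.33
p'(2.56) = 1.13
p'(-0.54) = 1.11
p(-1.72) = 0.07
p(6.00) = 1.12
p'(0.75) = -0.52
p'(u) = 2*cos(u)/(5*(sin(u) - 2)*sin(u)^3) + cos(u)/(5*(sin(u) - 2)^2*sin(u)^2)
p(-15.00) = 0.18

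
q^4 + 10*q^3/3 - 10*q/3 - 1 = (q - 1)*(q + 1/3)*(q + 1)*(q + 3)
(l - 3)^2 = l^2 - 6*l + 9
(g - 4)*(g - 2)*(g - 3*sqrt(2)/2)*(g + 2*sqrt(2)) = g^4 - 6*g^3 + sqrt(2)*g^3/2 - 3*sqrt(2)*g^2 + 2*g^2 + 4*sqrt(2)*g + 36*g - 48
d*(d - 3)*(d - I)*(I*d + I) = I*d^4 + d^3 - 2*I*d^3 - 2*d^2 - 3*I*d^2 - 3*d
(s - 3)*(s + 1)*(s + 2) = s^3 - 7*s - 6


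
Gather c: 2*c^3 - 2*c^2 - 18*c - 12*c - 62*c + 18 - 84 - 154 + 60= 2*c^3 - 2*c^2 - 92*c - 160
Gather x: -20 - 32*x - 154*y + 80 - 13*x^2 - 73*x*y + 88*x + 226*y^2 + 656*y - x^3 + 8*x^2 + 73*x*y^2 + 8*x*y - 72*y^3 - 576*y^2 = -x^3 - 5*x^2 + x*(73*y^2 - 65*y + 56) - 72*y^3 - 350*y^2 + 502*y + 60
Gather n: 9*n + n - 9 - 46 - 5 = 10*n - 60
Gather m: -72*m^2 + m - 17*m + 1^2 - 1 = -72*m^2 - 16*m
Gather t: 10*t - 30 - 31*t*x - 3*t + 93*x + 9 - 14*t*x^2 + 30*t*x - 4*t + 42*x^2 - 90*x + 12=t*(-14*x^2 - x + 3) + 42*x^2 + 3*x - 9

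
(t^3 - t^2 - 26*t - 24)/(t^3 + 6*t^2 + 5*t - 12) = (t^2 - 5*t - 6)/(t^2 + 2*t - 3)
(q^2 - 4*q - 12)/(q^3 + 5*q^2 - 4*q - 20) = (q - 6)/(q^2 + 3*q - 10)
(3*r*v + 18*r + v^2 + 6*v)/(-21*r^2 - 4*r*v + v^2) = (-v - 6)/(7*r - v)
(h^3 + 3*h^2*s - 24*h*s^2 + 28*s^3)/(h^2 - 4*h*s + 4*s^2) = h + 7*s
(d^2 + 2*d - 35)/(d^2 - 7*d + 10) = (d + 7)/(d - 2)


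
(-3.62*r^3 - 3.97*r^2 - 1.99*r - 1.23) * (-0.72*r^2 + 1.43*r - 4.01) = 2.6064*r^5 - 2.3182*r^4 + 10.2719*r^3 + 13.9596*r^2 + 6.221*r + 4.9323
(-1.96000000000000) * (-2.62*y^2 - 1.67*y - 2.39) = 5.1352*y^2 + 3.2732*y + 4.6844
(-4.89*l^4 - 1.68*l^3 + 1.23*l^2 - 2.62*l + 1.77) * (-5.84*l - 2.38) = 28.5576*l^5 + 21.4494*l^4 - 3.1848*l^3 + 12.3734*l^2 - 4.1012*l - 4.2126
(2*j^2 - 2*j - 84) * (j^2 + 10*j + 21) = 2*j^4 + 18*j^3 - 62*j^2 - 882*j - 1764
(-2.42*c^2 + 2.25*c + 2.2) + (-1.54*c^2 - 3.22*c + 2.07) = -3.96*c^2 - 0.97*c + 4.27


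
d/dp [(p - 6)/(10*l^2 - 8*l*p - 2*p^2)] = (5*l^2 - 4*l*p - p^2 + 2*(2*l + p)*(p - 6))/(2*(-5*l^2 + 4*l*p + p^2)^2)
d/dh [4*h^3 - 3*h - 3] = 12*h^2 - 3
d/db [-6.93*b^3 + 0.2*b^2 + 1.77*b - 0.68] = -20.79*b^2 + 0.4*b + 1.77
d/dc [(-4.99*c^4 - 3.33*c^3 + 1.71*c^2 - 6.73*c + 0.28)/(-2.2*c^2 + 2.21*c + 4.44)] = (21.956*c^5 - 25.7577*c^4 - 103.341*c^3 - 55.3825*c^2 + 16.4168*c - 30.5)/(4.84*c^4 - 9.724*c^3 - 14.6519*c^2 + 19.6248*c + 19.7136)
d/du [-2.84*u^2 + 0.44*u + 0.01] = 0.44 - 5.68*u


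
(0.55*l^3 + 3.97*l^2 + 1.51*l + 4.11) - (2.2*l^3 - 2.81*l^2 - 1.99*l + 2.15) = -1.65*l^3 + 6.78*l^2 + 3.5*l + 1.96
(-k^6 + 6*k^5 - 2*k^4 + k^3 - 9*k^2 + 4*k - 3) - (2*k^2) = -k^6 + 6*k^5 - 2*k^4 + k^3 - 11*k^2 + 4*k - 3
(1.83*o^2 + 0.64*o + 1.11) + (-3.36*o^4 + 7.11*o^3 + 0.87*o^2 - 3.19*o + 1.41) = -3.36*o^4 + 7.11*o^3 + 2.7*o^2 - 2.55*o + 2.52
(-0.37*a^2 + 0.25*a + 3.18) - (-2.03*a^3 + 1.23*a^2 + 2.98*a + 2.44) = 2.03*a^3 - 1.6*a^2 - 2.73*a + 0.74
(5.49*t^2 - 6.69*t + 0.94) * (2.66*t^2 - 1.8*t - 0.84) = 14.6034*t^4 - 27.6774*t^3 + 9.9308*t^2 + 3.9276*t - 0.7896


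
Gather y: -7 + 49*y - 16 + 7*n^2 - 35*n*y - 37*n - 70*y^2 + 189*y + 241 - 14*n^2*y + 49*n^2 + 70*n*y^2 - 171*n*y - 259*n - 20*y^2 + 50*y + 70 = 56*n^2 - 296*n + y^2*(70*n - 90) + y*(-14*n^2 - 206*n + 288) + 288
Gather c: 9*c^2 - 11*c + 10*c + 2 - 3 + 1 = 9*c^2 - c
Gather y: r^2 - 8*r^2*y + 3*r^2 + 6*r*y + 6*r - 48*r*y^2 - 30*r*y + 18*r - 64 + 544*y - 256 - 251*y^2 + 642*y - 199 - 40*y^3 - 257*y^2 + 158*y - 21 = 4*r^2 + 24*r - 40*y^3 + y^2*(-48*r - 508) + y*(-8*r^2 - 24*r + 1344) - 540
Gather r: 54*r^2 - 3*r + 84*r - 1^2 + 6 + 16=54*r^2 + 81*r + 21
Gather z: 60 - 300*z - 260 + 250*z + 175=-50*z - 25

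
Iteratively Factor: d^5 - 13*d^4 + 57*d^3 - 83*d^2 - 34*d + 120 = (d - 2)*(d^4 - 11*d^3 + 35*d^2 - 13*d - 60) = (d - 3)*(d - 2)*(d^3 - 8*d^2 + 11*d + 20) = (d - 4)*(d - 3)*(d - 2)*(d^2 - 4*d - 5) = (d - 5)*(d - 4)*(d - 3)*(d - 2)*(d + 1)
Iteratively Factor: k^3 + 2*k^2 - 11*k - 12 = (k + 4)*(k^2 - 2*k - 3) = (k - 3)*(k + 4)*(k + 1)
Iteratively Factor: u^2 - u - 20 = (u - 5)*(u + 4)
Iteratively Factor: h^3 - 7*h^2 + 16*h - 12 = (h - 2)*(h^2 - 5*h + 6) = (h - 3)*(h - 2)*(h - 2)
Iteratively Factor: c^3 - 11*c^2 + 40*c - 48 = (c - 3)*(c^2 - 8*c + 16) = (c - 4)*(c - 3)*(c - 4)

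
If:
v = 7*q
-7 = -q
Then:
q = 7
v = 49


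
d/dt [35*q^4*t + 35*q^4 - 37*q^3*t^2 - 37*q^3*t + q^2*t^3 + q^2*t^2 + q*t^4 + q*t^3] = q*(35*q^3 - 74*q^2*t - 37*q^2 + 3*q*t^2 + 2*q*t + 4*t^3 + 3*t^2)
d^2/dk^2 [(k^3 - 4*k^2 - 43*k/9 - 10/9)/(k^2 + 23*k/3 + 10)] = 32*(378*k^3 + 1755*k^2 + 2115*k - 445)/(3*(27*k^6 + 621*k^5 + 5571*k^4 + 24587*k^3 + 55710*k^2 + 62100*k + 27000))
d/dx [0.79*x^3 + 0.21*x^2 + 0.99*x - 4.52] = 2.37*x^2 + 0.42*x + 0.99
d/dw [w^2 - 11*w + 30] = 2*w - 11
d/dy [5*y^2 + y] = 10*y + 1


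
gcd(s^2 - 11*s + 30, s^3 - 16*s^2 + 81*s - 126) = s - 6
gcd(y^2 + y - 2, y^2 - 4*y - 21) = 1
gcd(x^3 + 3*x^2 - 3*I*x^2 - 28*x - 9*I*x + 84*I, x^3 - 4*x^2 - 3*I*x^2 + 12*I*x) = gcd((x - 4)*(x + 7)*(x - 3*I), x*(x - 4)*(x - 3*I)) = x^2 + x*(-4 - 3*I) + 12*I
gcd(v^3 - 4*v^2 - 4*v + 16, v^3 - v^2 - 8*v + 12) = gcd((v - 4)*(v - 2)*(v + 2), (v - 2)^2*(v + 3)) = v - 2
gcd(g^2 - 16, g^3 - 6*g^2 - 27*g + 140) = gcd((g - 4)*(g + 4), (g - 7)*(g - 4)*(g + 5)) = g - 4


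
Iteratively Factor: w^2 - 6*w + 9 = (w - 3)*(w - 3)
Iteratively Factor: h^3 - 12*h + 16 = (h - 2)*(h^2 + 2*h - 8) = (h - 2)^2*(h + 4)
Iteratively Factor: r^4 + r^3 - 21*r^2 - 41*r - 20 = (r + 1)*(r^3 - 21*r - 20) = (r + 1)^2*(r^2 - r - 20) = (r + 1)^2*(r + 4)*(r - 5)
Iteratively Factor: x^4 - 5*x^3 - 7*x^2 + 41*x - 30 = (x - 5)*(x^3 - 7*x + 6) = (x - 5)*(x + 3)*(x^2 - 3*x + 2) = (x - 5)*(x - 1)*(x + 3)*(x - 2)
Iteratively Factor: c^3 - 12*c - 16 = (c + 2)*(c^2 - 2*c - 8) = (c + 2)^2*(c - 4)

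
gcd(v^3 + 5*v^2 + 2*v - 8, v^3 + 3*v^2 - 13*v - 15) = 1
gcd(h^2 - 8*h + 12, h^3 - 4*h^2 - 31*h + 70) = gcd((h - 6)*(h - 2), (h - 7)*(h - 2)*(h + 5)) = h - 2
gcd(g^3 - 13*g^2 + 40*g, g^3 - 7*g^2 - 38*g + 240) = g^2 - 13*g + 40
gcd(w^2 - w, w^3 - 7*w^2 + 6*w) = w^2 - w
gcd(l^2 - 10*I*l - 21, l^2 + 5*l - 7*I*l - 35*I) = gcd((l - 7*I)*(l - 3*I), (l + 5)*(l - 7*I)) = l - 7*I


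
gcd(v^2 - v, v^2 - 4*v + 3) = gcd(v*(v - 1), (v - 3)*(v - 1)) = v - 1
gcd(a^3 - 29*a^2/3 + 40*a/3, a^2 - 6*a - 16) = a - 8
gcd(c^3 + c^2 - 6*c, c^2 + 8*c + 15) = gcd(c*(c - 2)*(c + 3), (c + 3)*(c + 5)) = c + 3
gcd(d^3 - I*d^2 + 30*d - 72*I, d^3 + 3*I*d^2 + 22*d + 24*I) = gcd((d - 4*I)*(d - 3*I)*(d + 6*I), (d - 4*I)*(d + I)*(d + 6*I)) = d^2 + 2*I*d + 24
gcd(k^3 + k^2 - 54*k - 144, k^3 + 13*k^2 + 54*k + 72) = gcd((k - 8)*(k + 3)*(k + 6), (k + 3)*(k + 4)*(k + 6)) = k^2 + 9*k + 18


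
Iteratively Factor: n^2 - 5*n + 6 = (n - 3)*(n - 2)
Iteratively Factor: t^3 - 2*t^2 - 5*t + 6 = (t - 1)*(t^2 - t - 6) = (t - 3)*(t - 1)*(t + 2)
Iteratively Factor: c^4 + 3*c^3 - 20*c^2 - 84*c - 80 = (c + 4)*(c^3 - c^2 - 16*c - 20) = (c + 2)*(c + 4)*(c^2 - 3*c - 10) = (c - 5)*(c + 2)*(c + 4)*(c + 2)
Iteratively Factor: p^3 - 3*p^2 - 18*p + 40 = (p + 4)*(p^2 - 7*p + 10) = (p - 5)*(p + 4)*(p - 2)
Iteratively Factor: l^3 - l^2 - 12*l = (l - 4)*(l^2 + 3*l) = l*(l - 4)*(l + 3)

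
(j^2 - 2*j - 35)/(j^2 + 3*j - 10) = (j - 7)/(j - 2)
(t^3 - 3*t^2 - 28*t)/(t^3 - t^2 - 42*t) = (t + 4)/(t + 6)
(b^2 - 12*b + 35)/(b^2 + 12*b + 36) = (b^2 - 12*b + 35)/(b^2 + 12*b + 36)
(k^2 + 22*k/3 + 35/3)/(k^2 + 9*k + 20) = (k + 7/3)/(k + 4)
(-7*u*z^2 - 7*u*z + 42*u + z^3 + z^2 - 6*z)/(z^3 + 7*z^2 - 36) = (-7*u + z)/(z + 6)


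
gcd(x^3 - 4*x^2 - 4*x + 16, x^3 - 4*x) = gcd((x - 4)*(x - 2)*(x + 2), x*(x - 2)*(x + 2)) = x^2 - 4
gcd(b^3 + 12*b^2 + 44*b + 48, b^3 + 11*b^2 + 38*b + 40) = b^2 + 6*b + 8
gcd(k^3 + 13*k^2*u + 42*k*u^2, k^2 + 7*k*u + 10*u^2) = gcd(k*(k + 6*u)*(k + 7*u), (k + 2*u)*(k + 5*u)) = 1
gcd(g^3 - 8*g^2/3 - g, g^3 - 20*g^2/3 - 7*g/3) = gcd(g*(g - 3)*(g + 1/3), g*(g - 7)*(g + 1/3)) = g^2 + g/3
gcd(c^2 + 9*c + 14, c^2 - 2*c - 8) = c + 2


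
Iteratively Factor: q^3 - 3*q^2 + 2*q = (q)*(q^2 - 3*q + 2) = q*(q - 1)*(q - 2)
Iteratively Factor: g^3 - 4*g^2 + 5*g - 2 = (g - 1)*(g^2 - 3*g + 2) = (g - 1)^2*(g - 2)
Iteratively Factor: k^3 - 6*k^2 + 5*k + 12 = (k - 4)*(k^2 - 2*k - 3) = (k - 4)*(k - 3)*(k + 1)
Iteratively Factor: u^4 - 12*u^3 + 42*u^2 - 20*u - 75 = (u - 5)*(u^3 - 7*u^2 + 7*u + 15) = (u - 5)*(u + 1)*(u^2 - 8*u + 15) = (u - 5)^2*(u + 1)*(u - 3)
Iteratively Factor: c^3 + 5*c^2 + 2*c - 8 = (c + 2)*(c^2 + 3*c - 4) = (c + 2)*(c + 4)*(c - 1)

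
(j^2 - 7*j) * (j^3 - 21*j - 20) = j^5 - 7*j^4 - 21*j^3 + 127*j^2 + 140*j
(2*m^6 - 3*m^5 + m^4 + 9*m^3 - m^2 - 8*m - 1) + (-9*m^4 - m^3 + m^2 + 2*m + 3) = 2*m^6 - 3*m^5 - 8*m^4 + 8*m^3 - 6*m + 2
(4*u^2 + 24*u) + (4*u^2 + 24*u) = 8*u^2 + 48*u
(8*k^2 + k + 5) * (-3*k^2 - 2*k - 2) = -24*k^4 - 19*k^3 - 33*k^2 - 12*k - 10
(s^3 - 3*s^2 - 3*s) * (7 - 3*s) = -3*s^4 + 16*s^3 - 12*s^2 - 21*s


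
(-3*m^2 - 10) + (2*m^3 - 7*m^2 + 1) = 2*m^3 - 10*m^2 - 9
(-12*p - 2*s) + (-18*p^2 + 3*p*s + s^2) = -18*p^2 + 3*p*s - 12*p + s^2 - 2*s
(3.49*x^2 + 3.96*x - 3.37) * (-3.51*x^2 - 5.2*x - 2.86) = -12.2499*x^4 - 32.0476*x^3 - 18.7447*x^2 + 6.1984*x + 9.6382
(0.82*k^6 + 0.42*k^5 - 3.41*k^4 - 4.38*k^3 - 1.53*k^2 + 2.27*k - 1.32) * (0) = 0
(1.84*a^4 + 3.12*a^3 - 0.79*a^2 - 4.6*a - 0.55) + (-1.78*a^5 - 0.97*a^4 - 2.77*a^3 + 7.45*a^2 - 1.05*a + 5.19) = -1.78*a^5 + 0.87*a^4 + 0.35*a^3 + 6.66*a^2 - 5.65*a + 4.64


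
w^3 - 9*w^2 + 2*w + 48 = (w - 8)*(w - 3)*(w + 2)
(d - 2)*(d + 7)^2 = d^3 + 12*d^2 + 21*d - 98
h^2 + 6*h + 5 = (h + 1)*(h + 5)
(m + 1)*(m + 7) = m^2 + 8*m + 7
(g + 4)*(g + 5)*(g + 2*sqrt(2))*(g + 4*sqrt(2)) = g^4 + 6*sqrt(2)*g^3 + 9*g^3 + 36*g^2 + 54*sqrt(2)*g^2 + 144*g + 120*sqrt(2)*g + 320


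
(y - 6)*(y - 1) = y^2 - 7*y + 6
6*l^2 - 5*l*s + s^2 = (-3*l + s)*(-2*l + s)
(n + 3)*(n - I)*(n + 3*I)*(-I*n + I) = -I*n^4 + 2*n^3 - 2*I*n^3 + 4*n^2 - 6*n - 6*I*n + 9*I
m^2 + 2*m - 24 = (m - 4)*(m + 6)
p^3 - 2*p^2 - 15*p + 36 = (p - 3)^2*(p + 4)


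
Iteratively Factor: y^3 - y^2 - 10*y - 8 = (y + 2)*(y^2 - 3*y - 4) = (y - 4)*(y + 2)*(y + 1)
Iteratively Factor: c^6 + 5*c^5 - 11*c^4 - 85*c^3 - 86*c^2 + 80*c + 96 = (c + 2)*(c^5 + 3*c^4 - 17*c^3 - 51*c^2 + 16*c + 48) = (c + 2)*(c + 3)*(c^4 - 17*c^2 + 16) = (c + 2)*(c + 3)*(c + 4)*(c^3 - 4*c^2 - c + 4) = (c + 1)*(c + 2)*(c + 3)*(c + 4)*(c^2 - 5*c + 4) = (c - 4)*(c + 1)*(c + 2)*(c + 3)*(c + 4)*(c - 1)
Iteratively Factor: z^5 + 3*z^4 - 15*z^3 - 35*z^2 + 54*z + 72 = (z + 1)*(z^4 + 2*z^3 - 17*z^2 - 18*z + 72) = (z - 2)*(z + 1)*(z^3 + 4*z^2 - 9*z - 36) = (z - 2)*(z + 1)*(z + 4)*(z^2 - 9) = (z - 2)*(z + 1)*(z + 3)*(z + 4)*(z - 3)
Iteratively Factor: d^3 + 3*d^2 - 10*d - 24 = (d + 2)*(d^2 + d - 12) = (d + 2)*(d + 4)*(d - 3)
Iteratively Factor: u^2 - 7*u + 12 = (u - 4)*(u - 3)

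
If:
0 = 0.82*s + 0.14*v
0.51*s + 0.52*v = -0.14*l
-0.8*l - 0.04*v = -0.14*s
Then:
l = 0.00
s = 0.00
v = 0.00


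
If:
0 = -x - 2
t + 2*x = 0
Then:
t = 4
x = -2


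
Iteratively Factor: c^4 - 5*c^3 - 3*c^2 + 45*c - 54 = (c - 3)*(c^3 - 2*c^2 - 9*c + 18) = (c - 3)*(c + 3)*(c^2 - 5*c + 6) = (c - 3)^2*(c + 3)*(c - 2)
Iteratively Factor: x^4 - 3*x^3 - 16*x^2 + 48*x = (x + 4)*(x^3 - 7*x^2 + 12*x) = (x - 3)*(x + 4)*(x^2 - 4*x) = (x - 4)*(x - 3)*(x + 4)*(x)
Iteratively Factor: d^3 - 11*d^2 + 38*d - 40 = (d - 2)*(d^2 - 9*d + 20) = (d - 5)*(d - 2)*(d - 4)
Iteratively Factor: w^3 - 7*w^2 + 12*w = (w - 3)*(w^2 - 4*w) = (w - 4)*(w - 3)*(w)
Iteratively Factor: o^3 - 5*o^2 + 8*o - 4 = (o - 1)*(o^2 - 4*o + 4) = (o - 2)*(o - 1)*(o - 2)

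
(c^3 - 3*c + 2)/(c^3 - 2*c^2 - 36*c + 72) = (c^3 - 3*c + 2)/(c^3 - 2*c^2 - 36*c + 72)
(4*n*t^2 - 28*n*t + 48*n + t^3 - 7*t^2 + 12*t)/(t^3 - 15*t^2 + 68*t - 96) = (4*n + t)/(t - 8)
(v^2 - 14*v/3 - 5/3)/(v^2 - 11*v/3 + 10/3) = (3*v^2 - 14*v - 5)/(3*v^2 - 11*v + 10)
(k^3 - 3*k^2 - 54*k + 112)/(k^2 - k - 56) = k - 2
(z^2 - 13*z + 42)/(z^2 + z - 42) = (z - 7)/(z + 7)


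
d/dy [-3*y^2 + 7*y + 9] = 7 - 6*y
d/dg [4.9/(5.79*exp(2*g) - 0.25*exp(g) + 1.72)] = (1.225 - 56.742*exp(g))*exp(g)/(5.79*exp(2*g) - 0.25*exp(g) + 1.72)^2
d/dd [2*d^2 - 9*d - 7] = 4*d - 9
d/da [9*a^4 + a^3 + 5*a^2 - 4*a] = 36*a^3 + 3*a^2 + 10*a - 4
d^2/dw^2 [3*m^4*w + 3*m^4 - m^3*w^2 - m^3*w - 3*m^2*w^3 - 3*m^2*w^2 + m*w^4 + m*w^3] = 2*m*(-m^2 - 9*m*w - 3*m + 6*w^2 + 3*w)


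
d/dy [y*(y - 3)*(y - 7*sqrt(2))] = 3*y^2 - 14*sqrt(2)*y - 6*y + 21*sqrt(2)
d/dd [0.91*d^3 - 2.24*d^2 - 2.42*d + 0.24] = 2.73*d^2 - 4.48*d - 2.42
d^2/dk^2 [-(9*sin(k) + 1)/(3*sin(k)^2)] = (9 + 4/sin(k) - 18/sin(k)^2 - 6/sin(k)^3)/(3*sin(k))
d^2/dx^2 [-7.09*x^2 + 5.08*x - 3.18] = -14.1800000000000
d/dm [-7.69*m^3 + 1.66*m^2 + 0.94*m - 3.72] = -23.07*m^2 + 3.32*m + 0.94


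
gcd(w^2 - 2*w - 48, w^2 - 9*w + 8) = w - 8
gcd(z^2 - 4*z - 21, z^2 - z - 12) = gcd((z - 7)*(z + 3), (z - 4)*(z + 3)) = z + 3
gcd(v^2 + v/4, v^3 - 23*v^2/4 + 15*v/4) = v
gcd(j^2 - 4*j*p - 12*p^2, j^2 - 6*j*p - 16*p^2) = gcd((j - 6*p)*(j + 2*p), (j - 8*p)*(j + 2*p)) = j + 2*p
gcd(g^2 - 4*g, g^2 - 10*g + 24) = g - 4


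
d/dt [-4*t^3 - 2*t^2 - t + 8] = -12*t^2 - 4*t - 1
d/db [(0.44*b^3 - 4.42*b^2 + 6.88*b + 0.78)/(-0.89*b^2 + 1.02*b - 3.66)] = (-0.3916*b^4 + 0.897600000000001*b^3 - 3.2164*b^2 + 33.7428*b - 25.9764)/(0.7921*b^4 - 1.8156*b^3 + 7.5552*b^2 - 7.4664*b + 13.3956)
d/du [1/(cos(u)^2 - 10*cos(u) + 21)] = 2*(cos(u) - 5)*sin(u)/(cos(u)^2 - 10*cos(u) + 21)^2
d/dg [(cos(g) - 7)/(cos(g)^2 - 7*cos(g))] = sin(g)/cos(g)^2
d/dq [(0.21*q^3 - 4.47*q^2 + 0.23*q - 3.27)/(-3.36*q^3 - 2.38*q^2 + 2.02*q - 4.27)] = (-15.519*q^4 + 2.394*q^3 - 44.1337*q^2 + 22.6086*q + 5.6233)/(11.2896*q^6 + 15.9936*q^5 - 7.91*q^4 + 19.0792*q^3 + 24.4056*q^2 - 17.2508*q + 18.2329)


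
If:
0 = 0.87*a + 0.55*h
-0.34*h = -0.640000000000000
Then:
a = -1.19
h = 1.88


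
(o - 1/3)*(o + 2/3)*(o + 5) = o^3 + 16*o^2/3 + 13*o/9 - 10/9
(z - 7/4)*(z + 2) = z^2 + z/4 - 7/2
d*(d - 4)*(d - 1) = d^3 - 5*d^2 + 4*d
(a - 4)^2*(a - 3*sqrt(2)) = a^3 - 8*a^2 - 3*sqrt(2)*a^2 + 16*a + 24*sqrt(2)*a - 48*sqrt(2)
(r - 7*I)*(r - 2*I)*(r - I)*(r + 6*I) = r^4 - 4*I*r^3 + 37*r^2 - 124*I*r - 84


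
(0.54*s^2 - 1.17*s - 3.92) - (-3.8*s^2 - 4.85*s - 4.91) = 4.34*s^2 + 3.68*s + 0.99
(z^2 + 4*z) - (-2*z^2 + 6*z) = 3*z^2 - 2*z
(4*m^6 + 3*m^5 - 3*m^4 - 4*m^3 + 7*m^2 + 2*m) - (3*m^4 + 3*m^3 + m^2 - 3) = 4*m^6 + 3*m^5 - 6*m^4 - 7*m^3 + 6*m^2 + 2*m + 3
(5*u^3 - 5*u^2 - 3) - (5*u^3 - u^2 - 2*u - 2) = -4*u^2 + 2*u - 1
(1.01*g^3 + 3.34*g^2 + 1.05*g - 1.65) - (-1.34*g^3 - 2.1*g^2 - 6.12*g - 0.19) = 2.35*g^3 + 5.44*g^2 + 7.17*g - 1.46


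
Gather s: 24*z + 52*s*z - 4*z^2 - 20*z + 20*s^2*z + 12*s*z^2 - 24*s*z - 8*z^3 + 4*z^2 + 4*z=20*s^2*z + s*(12*z^2 + 28*z) - 8*z^3 + 8*z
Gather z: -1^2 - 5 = -6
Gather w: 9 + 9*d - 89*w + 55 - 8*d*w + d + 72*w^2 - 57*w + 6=10*d + 72*w^2 + w*(-8*d - 146) + 70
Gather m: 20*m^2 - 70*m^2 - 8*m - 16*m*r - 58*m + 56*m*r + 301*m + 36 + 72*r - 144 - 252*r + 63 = -50*m^2 + m*(40*r + 235) - 180*r - 45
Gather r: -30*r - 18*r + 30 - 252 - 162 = -48*r - 384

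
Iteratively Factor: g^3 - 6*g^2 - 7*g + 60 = (g + 3)*(g^2 - 9*g + 20) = (g - 4)*(g + 3)*(g - 5)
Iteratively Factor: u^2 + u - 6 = (u + 3)*(u - 2)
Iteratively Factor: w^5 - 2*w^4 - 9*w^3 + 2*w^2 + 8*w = (w + 2)*(w^4 - 4*w^3 - w^2 + 4*w) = (w - 4)*(w + 2)*(w^3 - w) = (w - 4)*(w + 1)*(w + 2)*(w^2 - w) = w*(w - 4)*(w + 1)*(w + 2)*(w - 1)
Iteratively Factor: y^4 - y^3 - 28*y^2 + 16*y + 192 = (y + 4)*(y^3 - 5*y^2 - 8*y + 48) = (y + 3)*(y + 4)*(y^2 - 8*y + 16) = (y - 4)*(y + 3)*(y + 4)*(y - 4)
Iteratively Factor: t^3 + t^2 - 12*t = (t + 4)*(t^2 - 3*t) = (t - 3)*(t + 4)*(t)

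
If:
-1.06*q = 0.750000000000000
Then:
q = -0.71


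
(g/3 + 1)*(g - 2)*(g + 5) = g^3/3 + 2*g^2 - g/3 - 10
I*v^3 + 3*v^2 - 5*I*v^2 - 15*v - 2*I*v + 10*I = (v - 5)*(v - 2*I)*(I*v + 1)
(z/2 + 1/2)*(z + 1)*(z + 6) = z^3/2 + 4*z^2 + 13*z/2 + 3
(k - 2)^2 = k^2 - 4*k + 4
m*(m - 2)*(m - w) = m^3 - m^2*w - 2*m^2 + 2*m*w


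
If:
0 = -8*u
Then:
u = 0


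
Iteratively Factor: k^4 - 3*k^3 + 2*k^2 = (k - 1)*(k^3 - 2*k^2) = (k - 2)*(k - 1)*(k^2) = k*(k - 2)*(k - 1)*(k)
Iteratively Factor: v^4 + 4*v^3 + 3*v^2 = (v + 3)*(v^3 + v^2) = v*(v + 3)*(v^2 + v) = v^2*(v + 3)*(v + 1)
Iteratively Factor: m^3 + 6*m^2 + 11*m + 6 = (m + 2)*(m^2 + 4*m + 3) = (m + 1)*(m + 2)*(m + 3)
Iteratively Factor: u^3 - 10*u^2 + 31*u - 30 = (u - 2)*(u^2 - 8*u + 15) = (u - 5)*(u - 2)*(u - 3)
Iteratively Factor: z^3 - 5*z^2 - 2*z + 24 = (z - 3)*(z^2 - 2*z - 8) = (z - 3)*(z + 2)*(z - 4)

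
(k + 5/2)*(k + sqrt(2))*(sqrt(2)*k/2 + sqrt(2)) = sqrt(2)*k^3/2 + k^2 + 9*sqrt(2)*k^2/4 + 5*sqrt(2)*k/2 + 9*k/2 + 5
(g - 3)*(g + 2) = g^2 - g - 6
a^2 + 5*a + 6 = (a + 2)*(a + 3)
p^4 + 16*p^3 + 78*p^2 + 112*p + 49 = (p + 1)^2*(p + 7)^2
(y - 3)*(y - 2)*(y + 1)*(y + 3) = y^4 - y^3 - 11*y^2 + 9*y + 18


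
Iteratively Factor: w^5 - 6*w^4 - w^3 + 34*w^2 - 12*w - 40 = (w - 2)*(w^4 - 4*w^3 - 9*w^2 + 16*w + 20) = (w - 2)*(w + 2)*(w^3 - 6*w^2 + 3*w + 10) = (w - 2)^2*(w + 2)*(w^2 - 4*w - 5) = (w - 2)^2*(w + 1)*(w + 2)*(w - 5)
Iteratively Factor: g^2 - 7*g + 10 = (g - 2)*(g - 5)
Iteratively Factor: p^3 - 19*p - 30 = (p - 5)*(p^2 + 5*p + 6) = (p - 5)*(p + 3)*(p + 2)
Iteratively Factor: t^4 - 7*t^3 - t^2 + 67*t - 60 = (t - 4)*(t^3 - 3*t^2 - 13*t + 15) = (t - 4)*(t - 1)*(t^2 - 2*t - 15) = (t - 5)*(t - 4)*(t - 1)*(t + 3)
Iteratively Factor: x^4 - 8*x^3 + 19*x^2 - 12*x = (x - 4)*(x^3 - 4*x^2 + 3*x) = x*(x - 4)*(x^2 - 4*x + 3) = x*(x - 4)*(x - 1)*(x - 3)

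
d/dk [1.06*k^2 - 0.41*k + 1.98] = 2.12*k - 0.41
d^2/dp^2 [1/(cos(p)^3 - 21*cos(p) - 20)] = 9*(-(1 - cos(2*p))^3/4 - (cos(2*p) + 1)^3/8 - 45*cos(p) + 57*cos(2*p)/2 + 5*cos(3*p) - 135/2)/(-cos(p)^3 + 21*cos(p) + 20)^3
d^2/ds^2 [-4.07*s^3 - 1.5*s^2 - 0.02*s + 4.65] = -24.42*s - 3.0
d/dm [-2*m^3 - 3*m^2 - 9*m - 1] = -6*m^2 - 6*m - 9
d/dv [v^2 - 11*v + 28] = 2*v - 11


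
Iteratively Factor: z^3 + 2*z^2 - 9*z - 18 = (z + 3)*(z^2 - z - 6) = (z + 2)*(z + 3)*(z - 3)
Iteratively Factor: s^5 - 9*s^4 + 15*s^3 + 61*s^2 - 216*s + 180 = (s + 3)*(s^4 - 12*s^3 + 51*s^2 - 92*s + 60) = (s - 3)*(s + 3)*(s^3 - 9*s^2 + 24*s - 20) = (s - 3)*(s - 2)*(s + 3)*(s^2 - 7*s + 10) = (s - 5)*(s - 3)*(s - 2)*(s + 3)*(s - 2)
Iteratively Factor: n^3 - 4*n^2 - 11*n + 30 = (n - 2)*(n^2 - 2*n - 15) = (n - 5)*(n - 2)*(n + 3)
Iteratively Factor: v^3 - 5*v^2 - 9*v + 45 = (v + 3)*(v^2 - 8*v + 15) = (v - 3)*(v + 3)*(v - 5)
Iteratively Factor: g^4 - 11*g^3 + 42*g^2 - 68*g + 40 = (g - 2)*(g^3 - 9*g^2 + 24*g - 20) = (g - 2)^2*(g^2 - 7*g + 10) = (g - 5)*(g - 2)^2*(g - 2)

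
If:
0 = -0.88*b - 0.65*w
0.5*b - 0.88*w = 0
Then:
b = 0.00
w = 0.00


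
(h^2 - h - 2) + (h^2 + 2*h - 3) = 2*h^2 + h - 5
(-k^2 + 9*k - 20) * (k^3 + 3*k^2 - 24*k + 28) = -k^5 + 6*k^4 + 31*k^3 - 304*k^2 + 732*k - 560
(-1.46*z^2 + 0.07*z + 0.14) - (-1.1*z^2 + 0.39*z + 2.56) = -0.36*z^2 - 0.32*z - 2.42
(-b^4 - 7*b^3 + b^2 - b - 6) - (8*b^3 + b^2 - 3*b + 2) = -b^4 - 15*b^3 + 2*b - 8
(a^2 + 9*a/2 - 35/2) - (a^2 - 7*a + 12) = 23*a/2 - 59/2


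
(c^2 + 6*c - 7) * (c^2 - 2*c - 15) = c^4 + 4*c^3 - 34*c^2 - 76*c + 105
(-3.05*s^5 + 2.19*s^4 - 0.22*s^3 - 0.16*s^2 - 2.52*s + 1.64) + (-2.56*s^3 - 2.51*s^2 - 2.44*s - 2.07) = -3.05*s^5 + 2.19*s^4 - 2.78*s^3 - 2.67*s^2 - 4.96*s - 0.43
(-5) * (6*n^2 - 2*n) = -30*n^2 + 10*n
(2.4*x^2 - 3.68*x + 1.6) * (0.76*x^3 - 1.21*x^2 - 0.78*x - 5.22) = 1.824*x^5 - 5.7008*x^4 + 3.7968*x^3 - 11.5936*x^2 + 17.9616*x - 8.352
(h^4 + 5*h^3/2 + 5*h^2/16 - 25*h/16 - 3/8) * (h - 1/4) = h^5 + 9*h^4/4 - 5*h^3/16 - 105*h^2/64 + h/64 + 3/32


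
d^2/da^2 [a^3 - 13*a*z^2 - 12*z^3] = 6*a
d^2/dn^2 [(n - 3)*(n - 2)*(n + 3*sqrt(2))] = 6*n - 10 + 6*sqrt(2)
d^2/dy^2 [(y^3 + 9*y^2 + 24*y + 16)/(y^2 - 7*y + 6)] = 20*(13*y^3 - 24*y^2 - 66*y + 202)/(y^6 - 21*y^5 + 165*y^4 - 595*y^3 + 990*y^2 - 756*y + 216)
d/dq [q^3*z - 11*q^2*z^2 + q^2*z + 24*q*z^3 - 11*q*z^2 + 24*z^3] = z*(3*q^2 - 22*q*z + 2*q + 24*z^2 - 11*z)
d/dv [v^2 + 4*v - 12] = 2*v + 4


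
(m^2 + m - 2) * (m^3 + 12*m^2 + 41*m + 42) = m^5 + 13*m^4 + 51*m^3 + 59*m^2 - 40*m - 84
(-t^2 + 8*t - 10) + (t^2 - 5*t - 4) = 3*t - 14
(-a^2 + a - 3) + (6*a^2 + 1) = 5*a^2 + a - 2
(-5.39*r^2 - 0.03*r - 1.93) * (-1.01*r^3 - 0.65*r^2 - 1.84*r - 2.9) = 5.4439*r^5 + 3.5338*r^4 + 11.8864*r^3 + 16.9407*r^2 + 3.6382*r + 5.597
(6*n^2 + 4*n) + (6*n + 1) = 6*n^2 + 10*n + 1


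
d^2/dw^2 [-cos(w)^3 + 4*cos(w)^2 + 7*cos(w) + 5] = -25*cos(w)/4 - 8*cos(2*w) + 9*cos(3*w)/4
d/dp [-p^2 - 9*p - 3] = -2*p - 9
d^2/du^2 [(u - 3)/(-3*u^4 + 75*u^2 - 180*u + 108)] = 2*(-6*u^4 - 24*u^3 + 21*u^2 + 180*u - 220)/(3*(u^9 + 9*u^8 - 21*u^7 - 225*u^6 + 552*u^5 + 1476*u^4 - 7120*u^3 + 10512*u^2 - 6912*u + 1728))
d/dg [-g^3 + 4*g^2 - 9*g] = -3*g^2 + 8*g - 9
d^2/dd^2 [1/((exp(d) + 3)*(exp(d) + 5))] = 4*(exp(3*d) + 6*exp(2*d) + exp(d) - 30)*exp(d)/(exp(6*d) + 24*exp(5*d) + 237*exp(4*d) + 1232*exp(3*d) + 3555*exp(2*d) + 5400*exp(d) + 3375)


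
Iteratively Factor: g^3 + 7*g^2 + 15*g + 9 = (g + 3)*(g^2 + 4*g + 3) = (g + 3)^2*(g + 1)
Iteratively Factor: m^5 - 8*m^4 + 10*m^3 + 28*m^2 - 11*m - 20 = (m - 5)*(m^4 - 3*m^3 - 5*m^2 + 3*m + 4) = (m - 5)*(m - 4)*(m^3 + m^2 - m - 1) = (m - 5)*(m - 4)*(m + 1)*(m^2 - 1) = (m - 5)*(m - 4)*(m + 1)^2*(m - 1)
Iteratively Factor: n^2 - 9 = (n - 3)*(n + 3)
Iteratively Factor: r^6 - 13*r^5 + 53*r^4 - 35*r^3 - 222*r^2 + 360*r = (r - 5)*(r^5 - 8*r^4 + 13*r^3 + 30*r^2 - 72*r) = (r - 5)*(r + 2)*(r^4 - 10*r^3 + 33*r^2 - 36*r) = r*(r - 5)*(r + 2)*(r^3 - 10*r^2 + 33*r - 36) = r*(r - 5)*(r - 3)*(r + 2)*(r^2 - 7*r + 12) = r*(r - 5)*(r - 4)*(r - 3)*(r + 2)*(r - 3)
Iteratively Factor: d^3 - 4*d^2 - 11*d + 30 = (d - 2)*(d^2 - 2*d - 15) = (d - 2)*(d + 3)*(d - 5)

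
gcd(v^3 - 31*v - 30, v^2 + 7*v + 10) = v + 5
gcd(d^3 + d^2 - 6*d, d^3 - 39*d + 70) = d - 2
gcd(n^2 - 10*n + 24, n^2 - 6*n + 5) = 1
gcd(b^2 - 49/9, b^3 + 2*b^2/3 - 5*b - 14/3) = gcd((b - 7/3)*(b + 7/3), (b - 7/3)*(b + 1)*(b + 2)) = b - 7/3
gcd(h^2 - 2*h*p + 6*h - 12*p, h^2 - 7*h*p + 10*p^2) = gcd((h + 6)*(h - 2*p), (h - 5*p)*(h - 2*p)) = -h + 2*p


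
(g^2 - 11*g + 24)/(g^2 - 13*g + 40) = (g - 3)/(g - 5)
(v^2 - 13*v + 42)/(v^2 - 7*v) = (v - 6)/v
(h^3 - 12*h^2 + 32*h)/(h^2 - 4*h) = h - 8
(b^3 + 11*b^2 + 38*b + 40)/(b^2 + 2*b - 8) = (b^2 + 7*b + 10)/(b - 2)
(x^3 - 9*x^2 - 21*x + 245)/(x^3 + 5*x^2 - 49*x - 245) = (x - 7)/(x + 7)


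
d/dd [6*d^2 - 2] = 12*d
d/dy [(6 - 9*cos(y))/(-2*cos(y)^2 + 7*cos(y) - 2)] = 6*(3*cos(y)^2 - 4*cos(y) + 4)*sin(y)/(7*cos(y) - cos(2*y) - 3)^2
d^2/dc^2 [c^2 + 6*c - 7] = 2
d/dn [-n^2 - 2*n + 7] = -2*n - 2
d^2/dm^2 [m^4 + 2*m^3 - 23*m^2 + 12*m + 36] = 12*m^2 + 12*m - 46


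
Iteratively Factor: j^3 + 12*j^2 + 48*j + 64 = (j + 4)*(j^2 + 8*j + 16) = (j + 4)^2*(j + 4)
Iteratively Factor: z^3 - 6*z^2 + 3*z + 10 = (z - 2)*(z^2 - 4*z - 5) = (z - 2)*(z + 1)*(z - 5)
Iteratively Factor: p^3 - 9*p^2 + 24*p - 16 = (p - 4)*(p^2 - 5*p + 4) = (p - 4)*(p - 1)*(p - 4)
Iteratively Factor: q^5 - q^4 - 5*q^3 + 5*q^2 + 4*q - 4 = (q - 1)*(q^4 - 5*q^2 + 4) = (q - 1)*(q + 2)*(q^3 - 2*q^2 - q + 2) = (q - 1)*(q + 1)*(q + 2)*(q^2 - 3*q + 2) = (q - 1)^2*(q + 1)*(q + 2)*(q - 2)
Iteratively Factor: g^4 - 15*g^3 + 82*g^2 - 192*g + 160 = (g - 5)*(g^3 - 10*g^2 + 32*g - 32) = (g - 5)*(g - 4)*(g^2 - 6*g + 8) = (g - 5)*(g - 4)^2*(g - 2)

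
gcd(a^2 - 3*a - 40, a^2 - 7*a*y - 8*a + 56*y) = a - 8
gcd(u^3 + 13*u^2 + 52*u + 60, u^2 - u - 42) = u + 6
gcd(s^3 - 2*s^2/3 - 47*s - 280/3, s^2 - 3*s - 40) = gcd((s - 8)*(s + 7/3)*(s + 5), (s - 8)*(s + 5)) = s^2 - 3*s - 40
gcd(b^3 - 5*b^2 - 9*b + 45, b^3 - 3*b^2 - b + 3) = b - 3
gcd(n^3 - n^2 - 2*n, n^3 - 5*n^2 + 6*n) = n^2 - 2*n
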